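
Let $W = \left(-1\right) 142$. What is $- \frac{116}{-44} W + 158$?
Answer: $- \frac{2380}{11} \approx -216.36$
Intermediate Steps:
$W = -142$
$- \frac{116}{-44} W + 158 = - \frac{116}{-44} \left(-142\right) + 158 = \left(-116\right) \left(- \frac{1}{44}\right) \left(-142\right) + 158 = \frac{29}{11} \left(-142\right) + 158 = - \frac{4118}{11} + 158 = - \frac{2380}{11}$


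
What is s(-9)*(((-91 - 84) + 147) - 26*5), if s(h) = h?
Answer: 1422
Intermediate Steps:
s(-9)*(((-91 - 84) + 147) - 26*5) = -9*(((-91 - 84) + 147) - 26*5) = -9*((-175 + 147) - 130) = -9*(-28 - 130) = -9*(-158) = 1422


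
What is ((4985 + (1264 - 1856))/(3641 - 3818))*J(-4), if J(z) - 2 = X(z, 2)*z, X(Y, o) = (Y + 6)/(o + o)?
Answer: 0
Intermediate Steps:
X(Y, o) = (6 + Y)/(2*o) (X(Y, o) = (6 + Y)/((2*o)) = (6 + Y)*(1/(2*o)) = (6 + Y)/(2*o))
J(z) = 2 + z*(3/2 + z/4) (J(z) = 2 + ((½)*(6 + z)/2)*z = 2 + ((½)*(½)*(6 + z))*z = 2 + (3/2 + z/4)*z = 2 + z*(3/2 + z/4))
((4985 + (1264 - 1856))/(3641 - 3818))*J(-4) = ((4985 + (1264 - 1856))/(3641 - 3818))*(2 + (¼)*(-4)*(6 - 4)) = ((4985 - 592)/(-177))*(2 + (¼)*(-4)*2) = (4393*(-1/177))*(2 - 2) = -4393/177*0 = 0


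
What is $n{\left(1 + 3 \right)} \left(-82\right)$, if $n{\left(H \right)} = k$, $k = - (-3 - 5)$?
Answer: $-656$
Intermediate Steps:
$k = 8$ ($k = \left(-1\right) \left(-8\right) = 8$)
$n{\left(H \right)} = 8$
$n{\left(1 + 3 \right)} \left(-82\right) = 8 \left(-82\right) = -656$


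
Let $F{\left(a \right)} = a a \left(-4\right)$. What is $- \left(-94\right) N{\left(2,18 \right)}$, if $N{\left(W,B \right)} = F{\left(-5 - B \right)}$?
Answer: $-198904$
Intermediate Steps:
$F{\left(a \right)} = - 4 a^{2}$ ($F{\left(a \right)} = a^{2} \left(-4\right) = - 4 a^{2}$)
$N{\left(W,B \right)} = - 4 \left(-5 - B\right)^{2}$
$- \left(-94\right) N{\left(2,18 \right)} = - \left(-94\right) \left(- 4 \left(5 + 18\right)^{2}\right) = - \left(-94\right) \left(- 4 \cdot 23^{2}\right) = - \left(-94\right) \left(\left(-4\right) 529\right) = - \left(-94\right) \left(-2116\right) = \left(-1\right) 198904 = -198904$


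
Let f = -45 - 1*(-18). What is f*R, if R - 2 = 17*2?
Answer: -972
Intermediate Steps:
f = -27 (f = -45 + 18 = -27)
R = 36 (R = 2 + 17*2 = 2 + 34 = 36)
f*R = -27*36 = -972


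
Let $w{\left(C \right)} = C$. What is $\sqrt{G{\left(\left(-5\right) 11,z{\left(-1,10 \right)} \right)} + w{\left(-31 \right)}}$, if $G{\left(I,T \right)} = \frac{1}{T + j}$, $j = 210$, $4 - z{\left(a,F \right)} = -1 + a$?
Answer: $\frac{i \sqrt{40170}}{36} \approx 5.5674 i$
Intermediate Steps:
$z{\left(a,F \right)} = 5 - a$ ($z{\left(a,F \right)} = 4 - \left(-1 + a\right) = 5 - a$)
$G{\left(I,T \right)} = \frac{1}{210 + T}$ ($G{\left(I,T \right)} = \frac{1}{T + 210} = \frac{1}{210 + T}$)
$\sqrt{G{\left(\left(-5\right) 11,z{\left(-1,10 \right)} \right)} + w{\left(-31 \right)}} = \sqrt{\frac{1}{210 + \left(5 - -1\right)} - 31} = \sqrt{\frac{1}{210 + \left(5 + 1\right)} - 31} = \sqrt{\frac{1}{210 + 6} - 31} = \sqrt{\frac{1}{216} - 31} = \sqrt{- \frac{6695}{216}} = \frac{i \sqrt{40170}}{36}$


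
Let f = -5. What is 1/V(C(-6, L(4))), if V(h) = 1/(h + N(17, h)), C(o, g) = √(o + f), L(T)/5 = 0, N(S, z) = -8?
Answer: -8 + I*√11 ≈ -8.0 + 3.3166*I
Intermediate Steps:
L(T) = 0 (L(T) = 5*0 = 0)
C(o, g) = √(-5 + o) (C(o, g) = √(o - 5) = √(-5 + o))
V(h) = 1/(-8 + h) (V(h) = 1/(h - 8) = 1/(-8 + h))
1/V(C(-6, L(4))) = 1/(1/(-8 + √(-5 - 6))) = 1/(1/(-8 + √(-11))) = 1/(1/(-8 + I*√11)) = -8 + I*√11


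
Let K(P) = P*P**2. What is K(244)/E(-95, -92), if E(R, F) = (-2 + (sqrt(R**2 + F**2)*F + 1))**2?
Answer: 2150354758909248/21911961643341025 - 2672928256*sqrt(17489)/21911961643341025 ≈ 0.098120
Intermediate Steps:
K(P) = P**3
E(R, F) = (-1 + F*sqrt(F**2 + R**2))**2 (E(R, F) = (-2 + (sqrt(F**2 + R**2)*F + 1))**2 = (-2 + (F*sqrt(F**2 + R**2) + 1))**2 = (-2 + (1 + F*sqrt(F**2 + R**2)))**2 = (-1 + F*sqrt(F**2 + R**2))**2)
K(244)/E(-95, -92) = 244**3/((-1 - 92*sqrt((-92)**2 + (-95)**2))**2) = 14526784/((-1 - 92*sqrt(8464 + 9025))**2) = 14526784/((-1 - 92*sqrt(17489))**2) = 14526784/(-1 - 92*sqrt(17489))**2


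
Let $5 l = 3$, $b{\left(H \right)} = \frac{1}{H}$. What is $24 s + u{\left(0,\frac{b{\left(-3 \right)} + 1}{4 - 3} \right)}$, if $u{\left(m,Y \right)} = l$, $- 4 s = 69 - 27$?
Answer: $- \frac{1257}{5} \approx -251.4$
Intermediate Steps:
$s = - \frac{21}{2}$ ($s = - \frac{69 - 27}{4} = \left(- \frac{1}{4}\right) 42 = - \frac{21}{2} \approx -10.5$)
$l = \frac{3}{5}$ ($l = \frac{1}{5} \cdot 3 = \frac{3}{5} \approx 0.6$)
$u{\left(m,Y \right)} = \frac{3}{5}$
$24 s + u{\left(0,\frac{b{\left(-3 \right)} + 1}{4 - 3} \right)} = 24 \left(- \frac{21}{2}\right) + \frac{3}{5} = -252 + \frac{3}{5} = - \frac{1257}{5}$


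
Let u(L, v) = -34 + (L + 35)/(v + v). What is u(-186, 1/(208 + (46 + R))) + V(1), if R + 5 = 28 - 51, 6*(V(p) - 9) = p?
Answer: -102527/6 ≈ -17088.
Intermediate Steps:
V(p) = 9 + p/6
R = -28 (R = -5 + (28 - 51) = -5 - 23 = -28)
u(L, v) = -34 + (35 + L)/(2*v) (u(L, v) = -34 + (35 + L)/((2*v)) = -34 + (35 + L)*(1/(2*v)) = -34 + (35 + L)/(2*v))
u(-186, 1/(208 + (46 + R))) + V(1) = (35 - 186 - 68/(208 + (46 - 28)))/(2*(1/(208 + (46 - 28)))) + (9 + (⅙)*1) = (35 - 186 - 68/(208 + 18))/(2*(1/(208 + 18))) + (9 + ⅙) = (35 - 186 - 68/226)/(2*(1/226)) + 55/6 = (35 - 186 - 68*1/226)/(2*(1/226)) + 55/6 = (½)*226*(35 - 186 - 34/113) + 55/6 = (½)*226*(-17097/113) + 55/6 = -17097 + 55/6 = -102527/6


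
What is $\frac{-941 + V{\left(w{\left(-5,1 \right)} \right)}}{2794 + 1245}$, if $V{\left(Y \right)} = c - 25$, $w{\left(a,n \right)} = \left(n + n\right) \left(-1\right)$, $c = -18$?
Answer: $- \frac{984}{4039} \approx -0.24362$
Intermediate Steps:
$w{\left(a,n \right)} = - 2 n$ ($w{\left(a,n \right)} = 2 n \left(-1\right) = - 2 n$)
$V{\left(Y \right)} = -43$ ($V{\left(Y \right)} = -18 - 25 = -43$)
$\frac{-941 + V{\left(w{\left(-5,1 \right)} \right)}}{2794 + 1245} = \frac{-941 - 43}{2794 + 1245} = - \frac{984}{4039}$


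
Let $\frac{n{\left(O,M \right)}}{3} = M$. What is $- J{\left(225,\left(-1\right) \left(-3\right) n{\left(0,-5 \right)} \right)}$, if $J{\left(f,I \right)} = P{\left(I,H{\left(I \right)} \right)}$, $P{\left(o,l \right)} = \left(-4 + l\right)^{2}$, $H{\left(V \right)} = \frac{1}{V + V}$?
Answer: $- \frac{130321}{8100} \approx -16.089$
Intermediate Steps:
$n{\left(O,M \right)} = 3 M$
$H{\left(V \right)} = \frac{1}{2 V}$
$J{\left(f,I \right)} = \left(-4 + \frac{1}{2 I}\right)^{2}$
$- J{\left(225,\left(-1\right) \left(-3\right) n{\left(0,-5 \right)} \right)} = - \frac{\left(-1 + 8 \left(-1\right) \left(-3\right) 3 \left(-5\right)\right)^{2}}{4 \cdot 2025} = - \frac{\left(-1 + 8 \cdot 3 \left(-15\right)\right)^{2}}{4 \cdot 2025} = - \frac{\left(-1 + 8 \left(-45\right)\right)^{2}}{4 \cdot 2025} = - \frac{\left(-1 - 360\right)^{2}}{4 \cdot 2025} = - \frac{\left(-361\right)^{2}}{4 \cdot 2025} = - \frac{130321}{4 \cdot 2025} = \left(-1\right) \frac{130321}{8100} = - \frac{130321}{8100}$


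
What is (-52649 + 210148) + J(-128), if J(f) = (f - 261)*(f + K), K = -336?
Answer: 337995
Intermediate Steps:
J(f) = (-336 + f)*(-261 + f) (J(f) = (f - 261)*(f - 336) = (-261 + f)*(-336 + f) = (-336 + f)*(-261 + f))
(-52649 + 210148) + J(-128) = (-52649 + 210148) + (87696 + (-128)² - 597*(-128)) = 157499 + (87696 + 16384 + 76416) = 157499 + 180496 = 337995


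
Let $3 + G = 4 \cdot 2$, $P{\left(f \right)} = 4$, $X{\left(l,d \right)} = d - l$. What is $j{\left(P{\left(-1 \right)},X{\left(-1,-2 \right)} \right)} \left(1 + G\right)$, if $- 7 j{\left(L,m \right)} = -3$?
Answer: $\frac{18}{7} \approx 2.5714$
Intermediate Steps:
$G = 5$ ($G = -3 + 4 \cdot 2 = -3 + 8 = 5$)
$j{\left(L,m \right)} = \frac{3}{7}$ ($j{\left(L,m \right)} = \left(- \frac{1}{7}\right) \left(-3\right) = \frac{3}{7}$)
$j{\left(P{\left(-1 \right)},X{\left(-1,-2 \right)} \right)} \left(1 + G\right) = \frac{3 \left(1 + 5\right)}{7} = \frac{3}{7} \cdot 6 = \frac{18}{7}$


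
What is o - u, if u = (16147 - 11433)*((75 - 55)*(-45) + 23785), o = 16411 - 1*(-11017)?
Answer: -107852462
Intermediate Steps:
o = 27428 (o = 16411 + 11017 = 27428)
u = 107879890 (u = 4714*(20*(-45) + 23785) = 4714*(-900 + 23785) = 4714*22885 = 107879890)
o - u = 27428 - 1*107879890 = 27428 - 107879890 = -107852462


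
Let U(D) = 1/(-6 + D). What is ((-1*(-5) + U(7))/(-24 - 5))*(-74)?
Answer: 444/29 ≈ 15.310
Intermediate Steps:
((-1*(-5) + U(7))/(-24 - 5))*(-74) = ((-1*(-5) + 1/(-6 + 7))/(-24 - 5))*(-74) = ((5 + 1/1)/(-29))*(-74) = ((5 + 1)*(-1/29))*(-74) = (6*(-1/29))*(-74) = -6/29*(-74) = 444/29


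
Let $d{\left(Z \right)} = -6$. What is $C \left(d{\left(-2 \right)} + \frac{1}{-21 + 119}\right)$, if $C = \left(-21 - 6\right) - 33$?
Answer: $\frac{17610}{49} \approx 359.39$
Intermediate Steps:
$C = -60$ ($C = -27 - 33 = -60$)
$C \left(d{\left(-2 \right)} + \frac{1}{-21 + 119}\right) = - 60 \left(-6 + \frac{1}{-21 + 119}\right) = - 60 \left(-6 + \frac{1}{98}\right) = \left(-60\right) \left(- \frac{587}{98}\right) = \frac{17610}{49}$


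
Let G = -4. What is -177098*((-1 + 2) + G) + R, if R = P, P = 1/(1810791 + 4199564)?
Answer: 3193265549371/6010355 ≈ 5.3129e+5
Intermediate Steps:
P = 1/6010355 ≈ 1.6638e-7
R = 1/6010355 ≈ 1.6638e-7
-177098*((-1 + 2) + G) + R = -177098*((-1 + 2) - 4) + 1/6010355 = -177098*(1 - 4) + 1/6010355 = -177098*(-3) + 1/6010355 = 531294 + 1/6010355 = 3193265549371/6010355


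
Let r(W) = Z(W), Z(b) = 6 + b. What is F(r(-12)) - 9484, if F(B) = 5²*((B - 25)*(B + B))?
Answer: -184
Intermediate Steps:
r(W) = 6 + W
F(B) = 50*B*(-25 + B) (F(B) = 25*((-25 + B)*(2*B)) = 25*(2*B*(-25 + B)) = 50*B*(-25 + B))
F(r(-12)) - 9484 = 50*(6 - 12)*(-25 + (6 - 12)) - 9484 = 50*(-6)*(-25 - 6) - 9484 = 50*(-6)*(-31) - 9484 = 9300 - 9484 = -184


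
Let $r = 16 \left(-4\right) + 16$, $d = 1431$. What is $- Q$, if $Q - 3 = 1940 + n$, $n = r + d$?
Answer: $-3326$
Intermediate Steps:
$r = -48$ ($r = -64 + 16 = -48$)
$n = 1383$ ($n = -48 + 1431 = 1383$)
$Q = 3326$ ($Q = 3 + \left(1940 + 1383\right) = 3 + 3323 = 3326$)
$- Q = \left(-1\right) 3326 = -3326$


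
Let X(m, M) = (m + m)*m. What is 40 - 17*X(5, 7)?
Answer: -810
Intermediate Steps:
X(m, M) = 2*m² (X(m, M) = (2*m)*m = 2*m²)
40 - 17*X(5, 7) = 40 - 34*5² = 40 - 34*25 = 40 - 17*50 = 40 - 850 = -810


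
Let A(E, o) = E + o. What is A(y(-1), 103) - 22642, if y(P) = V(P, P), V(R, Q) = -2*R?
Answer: -22537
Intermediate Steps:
y(P) = -2*P
A(y(-1), 103) - 22642 = (-2*(-1) + 103) - 22642 = (2 + 103) - 22642 = 105 - 22642 = -22537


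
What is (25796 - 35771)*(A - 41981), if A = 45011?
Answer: -30224250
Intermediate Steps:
(25796 - 35771)*(A - 41981) = (25796 - 35771)*(45011 - 41981) = -9975*3030 = -30224250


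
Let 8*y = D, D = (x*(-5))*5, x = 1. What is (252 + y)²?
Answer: 3964081/64 ≈ 61939.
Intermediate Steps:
D = -25 (D = (1*(-5))*5 = -5*5 = -25)
y = -25/8 (y = (⅛)*(-25) = -25/8 ≈ -3.1250)
(252 + y)² = (252 - 25/8)² = (1991/8)² = 3964081/64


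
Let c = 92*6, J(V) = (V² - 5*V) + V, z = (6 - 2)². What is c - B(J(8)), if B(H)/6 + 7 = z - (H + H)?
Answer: 882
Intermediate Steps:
z = 16 (z = 4² = 16)
J(V) = V² - 4*V
c = 552
B(H) = 54 - 12*H (B(H) = -42 + 6*(16 - (H + H)) = -42 + 6*(16 - 2*H) = -42 + (96 - 12*H) = 54 - 12*H)
c - B(J(8)) = 552 - (54 - 96*(-4 + 8)) = 552 - (54 - 96*4) = 552 - (54 - 12*32) = 552 - (54 - 384) = 552 - 1*(-330) = 552 + 330 = 882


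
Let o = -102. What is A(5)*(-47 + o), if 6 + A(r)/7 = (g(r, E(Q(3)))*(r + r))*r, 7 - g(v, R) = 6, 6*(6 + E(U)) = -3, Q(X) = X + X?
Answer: -45892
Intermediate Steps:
Q(X) = 2*X
E(U) = -13/2 (E(U) = -6 + (⅙)*(-3) = -6 - ½ = -13/2)
g(v, R) = 1 (g(v, R) = 7 - 1*6 = 7 - 6 = 1)
A(r) = -42 + 14*r² (A(r) = -42 + 7*((1*(r + r))*r) = -42 + 7*((1*(2*r))*r) = -42 + 7*((2*r)*r) = -42 + 7*(2*r²) = -42 + 14*r²)
A(5)*(-47 + o) = (-42 + 14*5²)*(-47 - 102) = (-42 + 14*25)*(-149) = (-42 + 350)*(-149) = 308*(-149) = -45892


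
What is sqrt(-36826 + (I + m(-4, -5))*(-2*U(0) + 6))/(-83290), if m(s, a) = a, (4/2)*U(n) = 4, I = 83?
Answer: -I*sqrt(36670)/83290 ≈ -0.0022991*I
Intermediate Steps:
U(n) = 2 (U(n) = (1/2)*4 = 2)
sqrt(-36826 + (I + m(-4, -5))*(-2*U(0) + 6))/(-83290) = sqrt(-36826 + (83 - 5)*(-2*2 + 6))/(-83290) = sqrt(-36826 + 78*(-4 + 6))*(-1/83290) = sqrt(-36826 + 78*2)*(-1/83290) = sqrt(-36826 + 156)*(-1/83290) = sqrt(-36670)*(-1/83290) = (I*sqrt(36670))*(-1/83290) = -I*sqrt(36670)/83290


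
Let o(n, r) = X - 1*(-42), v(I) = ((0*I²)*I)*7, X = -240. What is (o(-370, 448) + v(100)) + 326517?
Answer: 326319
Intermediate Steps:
v(I) = 0 (v(I) = (0*I)*7 = 0*7 = 0)
o(n, r) = -198 (o(n, r) = -240 - 1*(-42) = -240 + 42 = -198)
(o(-370, 448) + v(100)) + 326517 = (-198 + 0) + 326517 = -198 + 326517 = 326319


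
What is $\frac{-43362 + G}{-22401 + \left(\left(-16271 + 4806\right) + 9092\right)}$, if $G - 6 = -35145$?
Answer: $\frac{26167}{8258} \approx 3.1687$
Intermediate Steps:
$G = -35139$ ($G = 6 - 35145 = -35139$)
$\frac{-43362 + G}{-22401 + \left(\left(-16271 + 4806\right) + 9092\right)} = \frac{-43362 - 35139}{-22401 + \left(\left(-16271 + 4806\right) + 9092\right)} = - \frac{78501}{-22401 + \left(-11465 + 9092\right)} = - \frac{78501}{-22401 - 2373} = - \frac{78501}{-24774} = \left(-78501\right) \left(- \frac{1}{24774}\right) = \frac{26167}{8258}$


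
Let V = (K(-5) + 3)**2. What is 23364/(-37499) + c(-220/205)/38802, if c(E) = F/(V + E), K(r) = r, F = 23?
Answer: -9886639073/15873122160 ≈ -0.62285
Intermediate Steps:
V = 4 (V = (-5 + 3)**2 = (-2)**2 = 4)
c(E) = 23/(4 + E)
23364/(-37499) + c(-220/205)/38802 = 23364/(-37499) + (23/(4 - 220/205))/38802 = 23364*(-1/37499) + (23/(4 - 220*1/205))*(1/38802) = -2124/3409 + (23/(4 - 44/41))*(1/38802) = -2124/3409 + (23/(120/41))*(1/38802) = -2124/3409 + (23*(41/120))*(1/38802) = -2124/3409 + (943/120)*(1/38802) = -2124/3409 + 943/4656240 = -9886639073/15873122160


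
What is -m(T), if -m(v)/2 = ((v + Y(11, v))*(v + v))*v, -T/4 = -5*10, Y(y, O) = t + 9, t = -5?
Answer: 32640000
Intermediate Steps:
Y(y, O) = 4 (Y(y, O) = -5 + 9 = 4)
T = 200 (T = -(-20)*10 = -4*(-50) = 200)
m(v) = -4*v**2*(4 + v) (m(v) = -2*(v + 4)*(v + v)*v = -2*(4 + v)*(2*v)*v = -2*2*v*(4 + v)*v = -4*v**2*(4 + v))
-m(T) = -4*200**2*(-4 - 1*200) = -4*40000*(-4 - 200) = -4*40000*(-204) = -1*(-32640000) = 32640000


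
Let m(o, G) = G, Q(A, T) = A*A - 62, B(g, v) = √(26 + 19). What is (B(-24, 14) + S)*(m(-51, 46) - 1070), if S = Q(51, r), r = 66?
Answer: -2599936 - 3072*√5 ≈ -2.6068e+6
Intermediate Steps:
B(g, v) = 3*√5 (B(g, v) = √45 = 3*√5)
Q(A, T) = -62 + A² (Q(A, T) = A² - 62 = -62 + A²)
S = 2539 (S = -62 + 51² = -62 + 2601 = 2539)
(B(-24, 14) + S)*(m(-51, 46) - 1070) = (3*√5 + 2539)*(46 - 1070) = (2539 + 3*√5)*(-1024) = -2599936 - 3072*√5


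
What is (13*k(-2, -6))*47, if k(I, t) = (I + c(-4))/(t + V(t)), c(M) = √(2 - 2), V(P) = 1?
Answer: 1222/5 ≈ 244.40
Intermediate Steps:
c(M) = 0 (c(M) = √0 = 0)
k(I, t) = I/(1 + t) (k(I, t) = (I + 0)/(t + 1) = I/(1 + t))
(13*k(-2, -6))*47 = (13*(-2/(1 - 6)))*47 = (13*(-2/(-5)))*47 = (13*(-2*(-⅕)))*47 = (13*(⅖))*47 = (26/5)*47 = 1222/5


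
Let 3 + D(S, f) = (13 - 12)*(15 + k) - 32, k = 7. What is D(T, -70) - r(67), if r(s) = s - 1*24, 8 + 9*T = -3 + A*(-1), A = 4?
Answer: -56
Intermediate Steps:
T = -5/3 (T = -8/9 + (-3 + 4*(-1))/9 = -8/9 + (-3 - 4)/9 = -8/9 + (1/9)*(-7) = -8/9 - 7/9 = -5/3 ≈ -1.6667)
r(s) = -24 + s (r(s) = s - 24 = -24 + s)
D(S, f) = -13 (D(S, f) = -3 + ((13 - 12)*(15 + 7) - 32) = -3 + (1*22 - 32) = -3 + (22 - 32) = -3 - 10 = -13)
D(T, -70) - r(67) = -13 - (-24 + 67) = -13 - 1*43 = -13 - 43 = -56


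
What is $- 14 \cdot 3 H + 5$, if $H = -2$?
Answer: $89$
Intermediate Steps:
$- 14 \cdot 3 H + 5 = - 14 \cdot 3 \left(-2\right) + 5 = \left(-14\right) \left(-6\right) + 5 = 84 + 5 = 89$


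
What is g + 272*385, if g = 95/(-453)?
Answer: 47438065/453 ≈ 1.0472e+5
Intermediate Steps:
g = -95/453 (g = 95*(-1/453) = -95/453 ≈ -0.20971)
g + 272*385 = -95/453 + 272*385 = -95/453 + 104720 = 47438065/453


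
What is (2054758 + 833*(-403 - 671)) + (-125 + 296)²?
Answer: 1189357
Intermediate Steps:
(2054758 + 833*(-403 - 671)) + (-125 + 296)² = (2054758 + 833*(-1074)) + 171² = (2054758 - 894642) + 29241 = 1160116 + 29241 = 1189357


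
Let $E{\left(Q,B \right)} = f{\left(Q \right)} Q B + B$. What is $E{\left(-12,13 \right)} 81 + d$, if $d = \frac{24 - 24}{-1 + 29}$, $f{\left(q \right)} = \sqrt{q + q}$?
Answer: $1053 - 25272 i \sqrt{6} \approx 1053.0 - 61904.0 i$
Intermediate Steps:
$f{\left(q \right)} = \sqrt{2} \sqrt{q}$ ($f{\left(q \right)} = \sqrt{2 q} = \sqrt{2} \sqrt{q}$)
$E{\left(Q,B \right)} = B + B \sqrt{2} Q^{\frac{3}{2}}$ ($E{\left(Q,B \right)} = \sqrt{2} \sqrt{Q} Q B + B = \sqrt{2} Q^{\frac{3}{2}} B + B = B \sqrt{2} Q^{\frac{3}{2}} + B = B + B \sqrt{2} Q^{\frac{3}{2}}$)
$d = 0$ ($d = \frac{0}{28} = 0 \cdot \frac{1}{28} = 0$)
$E{\left(-12,13 \right)} 81 + d = 13 \left(1 + \sqrt{2} \left(-12\right)^{\frac{3}{2}}\right) 81 + 0 = 13 \left(1 + \sqrt{2} \left(- 24 i \sqrt{3}\right)\right) 81 + 0 = 13 \left(1 - 24 i \sqrt{6}\right) 81 + 0 = \left(13 - 312 i \sqrt{6}\right) 81 + 0 = \left(1053 - 25272 i \sqrt{6}\right) + 0 = 1053 - 25272 i \sqrt{6}$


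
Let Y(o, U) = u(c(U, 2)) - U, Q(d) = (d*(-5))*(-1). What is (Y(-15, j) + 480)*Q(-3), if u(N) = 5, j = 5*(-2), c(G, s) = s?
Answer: -7425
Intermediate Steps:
j = -10
Q(d) = 5*d (Q(d) = -5*d*(-1) = 5*d)
Y(o, U) = 5 - U
(Y(-15, j) + 480)*Q(-3) = ((5 - 1*(-10)) + 480)*(5*(-3)) = ((5 + 10) + 480)*(-15) = (15 + 480)*(-15) = 495*(-15) = -7425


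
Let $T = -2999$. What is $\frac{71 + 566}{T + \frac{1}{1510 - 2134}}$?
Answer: $- \frac{397488}{1871377} \approx -0.2124$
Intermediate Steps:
$\frac{71 + 566}{T + \frac{1}{1510 - 2134}} = \frac{71 + 566}{-2999 + \frac{1}{1510 - 2134}} = \frac{637}{-2999 + \frac{1}{-624}} = \frac{637}{-2999 - \frac{1}{624}} = \frac{637}{- \frac{1871377}{624}} = 637 \left(- \frac{624}{1871377}\right) = - \frac{397488}{1871377}$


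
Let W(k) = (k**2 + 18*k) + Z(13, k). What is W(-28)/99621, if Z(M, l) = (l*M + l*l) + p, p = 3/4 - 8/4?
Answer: 2795/398484 ≈ 0.0070141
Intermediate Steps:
p = -5/4 (p = 3*(1/4) - 8*1/4 = 3/4 - 2 = -5/4 ≈ -1.2500)
Z(M, l) = -5/4 + l**2 + M*l (Z(M, l) = (l*M + l*l) - 5/4 = (M*l + l**2) - 5/4 = (l**2 + M*l) - 5/4 = -5/4 + l**2 + M*l)
W(k) = -5/4 + 2*k**2 + 31*k (W(k) = (k**2 + 18*k) + (-5/4 + k**2 + 13*k) = -5/4 + 2*k**2 + 31*k)
W(-28)/99621 = (-5/4 + 2*(-28)**2 + 31*(-28))/99621 = (-5/4 + 2*784 - 868)*(1/99621) = (-5/4 + 1568 - 868)*(1/99621) = (2795/4)*(1/99621) = 2795/398484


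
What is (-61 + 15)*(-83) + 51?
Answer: 3869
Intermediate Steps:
(-61 + 15)*(-83) + 51 = -46*(-83) + 51 = 3818 + 51 = 3869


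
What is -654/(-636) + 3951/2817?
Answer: 80651/33178 ≈ 2.4309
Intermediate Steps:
-654/(-636) + 3951/2817 = -654*(-1/636) + 3951*(1/2817) = 109/106 + 439/313 = 80651/33178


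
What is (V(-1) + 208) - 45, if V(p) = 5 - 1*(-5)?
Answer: 173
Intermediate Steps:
V(p) = 10 (V(p) = 5 + 5 = 10)
(V(-1) + 208) - 45 = (10 + 208) - 45 = 218 - 45 = 173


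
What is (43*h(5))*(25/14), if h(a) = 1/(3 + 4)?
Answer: 1075/98 ≈ 10.969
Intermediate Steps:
h(a) = ⅐ (h(a) = 1/7 = ⅐)
(43*h(5))*(25/14) = (43*(⅐))*(25/14) = 43*(25*(1/14))/7 = (43/7)*(25/14) = 1075/98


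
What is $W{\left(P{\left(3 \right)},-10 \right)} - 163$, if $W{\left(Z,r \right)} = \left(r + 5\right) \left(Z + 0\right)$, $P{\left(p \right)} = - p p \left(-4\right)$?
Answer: $-343$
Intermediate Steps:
$P{\left(p \right)} = 4 p^{2}$ ($P{\left(p \right)} = - p^{2} \left(-4\right) = 4 p^{2}$)
$W{\left(Z,r \right)} = Z \left(5 + r\right)$ ($W{\left(Z,r \right)} = \left(5 + r\right) Z = Z \left(5 + r\right)$)
$W{\left(P{\left(3 \right)},-10 \right)} - 163 = 4 \cdot 3^{2} \left(5 - 10\right) - 163 = 4 \cdot 9 \left(-5\right) - 163 = 36 \left(-5\right) - 163 = -180 - 163 = -343$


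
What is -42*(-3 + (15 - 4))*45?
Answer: -15120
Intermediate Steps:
-42*(-3 + (15 - 4))*45 = -42*(-3 + 11)*45 = -42*8*45 = -336*45 = -15120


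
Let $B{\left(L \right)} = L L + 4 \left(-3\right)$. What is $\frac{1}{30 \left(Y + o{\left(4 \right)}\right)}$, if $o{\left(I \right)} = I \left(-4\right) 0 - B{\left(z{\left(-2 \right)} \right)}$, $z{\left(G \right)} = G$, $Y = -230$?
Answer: $- \frac{1}{6660} \approx -0.00015015$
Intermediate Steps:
$B{\left(L \right)} = -12 + L^{2}$ ($B{\left(L \right)} = L^{2} - 12 = -12 + L^{2}$)
$o{\left(I \right)} = 8$ ($o{\left(I \right)} = I \left(-4\right) 0 - \left(-12 + \left(-2\right)^{2}\right) = - 4 I 0 - \left(-12 + 4\right) = 0 - -8 = 0 + 8 = 8$)
$\frac{1}{30 \left(Y + o{\left(4 \right)}\right)} = \frac{1}{30 \left(-230 + 8\right)} = \frac{1}{30 \left(-222\right)} = \frac{1}{-6660} = - \frac{1}{6660}$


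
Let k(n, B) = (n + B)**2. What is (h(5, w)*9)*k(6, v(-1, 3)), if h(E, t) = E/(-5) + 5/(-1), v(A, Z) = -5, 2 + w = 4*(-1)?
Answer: -54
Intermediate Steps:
w = -6 (w = -2 + 4*(-1) = -2 - 4 = -6)
h(E, t) = -5 - E/5 (h(E, t) = E*(-1/5) + 5*(-1) = -E/5 - 5 = -5 - E/5)
k(n, B) = (B + n)**2
(h(5, w)*9)*k(6, v(-1, 3)) = ((-5 - 1/5*5)*9)*(-5 + 6)**2 = ((-5 - 1)*9)*1**2 = -6*9*1 = -54*1 = -54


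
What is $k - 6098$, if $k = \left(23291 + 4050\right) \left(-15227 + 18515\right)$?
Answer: $89891110$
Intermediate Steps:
$k = 89897208$ ($k = 27341 \cdot 3288 = 89897208$)
$k - 6098 = 89897208 - 6098 = 89891110$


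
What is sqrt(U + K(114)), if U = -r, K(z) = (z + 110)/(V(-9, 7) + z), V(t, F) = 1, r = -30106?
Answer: sqrt(398177610)/115 ≈ 173.52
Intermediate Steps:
K(z) = (110 + z)/(1 + z) (K(z) = (z + 110)/(1 + z) = (110 + z)/(1 + z))
U = 30106 (U = -1*(-30106) = 30106)
sqrt(U + K(114)) = sqrt(30106 + (110 + 114)/(1 + 114)) = sqrt(30106 + 224/115) = sqrt(3462414/115) = sqrt(398177610)/115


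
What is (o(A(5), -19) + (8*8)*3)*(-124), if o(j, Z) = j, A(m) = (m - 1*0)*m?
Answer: -26908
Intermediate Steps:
A(m) = m**2 (A(m) = (m + 0)*m = m*m = m**2)
(o(A(5), -19) + (8*8)*3)*(-124) = (5**2 + (8*8)*3)*(-124) = (25 + 64*3)*(-124) = (25 + 192)*(-124) = 217*(-124) = -26908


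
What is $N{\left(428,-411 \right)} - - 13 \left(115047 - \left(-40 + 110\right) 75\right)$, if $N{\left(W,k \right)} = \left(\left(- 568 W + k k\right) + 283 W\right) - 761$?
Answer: $1473541$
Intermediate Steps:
$N{\left(W,k \right)} = -761 + k^{2} - 285 W$ ($N{\left(W,k \right)} = \left(\left(- 568 W + k^{2}\right) + 283 W\right) - 761 = \left(\left(k^{2} - 568 W\right) + 283 W\right) - 761 = \left(k^{2} - 285 W\right) - 761 = -761 + k^{2} - 285 W$)
$N{\left(428,-411 \right)} - - 13 \left(115047 - \left(-40 + 110\right) 75\right) = \left(-761 + \left(-411\right)^{2} - 121980\right) - - 13 \left(115047 - \left(-40 + 110\right) 75\right) = \left(-761 + 168921 - 121980\right) - - 13 \left(115047 - 70 \cdot 75\right) = 46180 - - 13 \left(115047 - 5250\right) = 46180 - \left(-13\right) 109797 = 46180 - -1427361 = 46180 + 1427361 = 1473541$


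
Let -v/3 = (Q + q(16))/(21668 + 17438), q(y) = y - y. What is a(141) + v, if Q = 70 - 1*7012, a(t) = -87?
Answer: -1690698/19553 ≈ -86.467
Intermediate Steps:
Q = -6942 (Q = 70 - 7012 = -6942)
q(y) = 0
v = 10413/19553 (v = -3*(-6942 + 0)/(21668 + 17438) = -(-20826)/39106 = -3*(-3471/19553) = 10413/19553 ≈ 0.53255)
a(141) + v = -87 + 10413/19553 = -1690698/19553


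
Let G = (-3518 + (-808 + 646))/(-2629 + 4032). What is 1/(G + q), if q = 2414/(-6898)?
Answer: -210389/625467 ≈ -0.33637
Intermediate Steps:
q = -1207/3449 (q = 2414*(-1/6898) = -1207/3449 ≈ -0.34996)
G = -160/61 (G = (-3518 - 162)/1403 = -3680*1/1403 = -160/61 ≈ -2.6230)
1/(G + q) = 1/(-160/61 - 1207/3449) = 1/(-625467/210389) = -210389/625467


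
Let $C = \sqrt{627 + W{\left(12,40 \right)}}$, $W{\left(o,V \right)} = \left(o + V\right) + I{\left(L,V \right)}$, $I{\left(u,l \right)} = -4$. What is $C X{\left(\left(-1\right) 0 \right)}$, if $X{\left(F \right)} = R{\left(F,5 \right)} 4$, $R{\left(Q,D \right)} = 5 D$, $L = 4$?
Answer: $1500 \sqrt{3} \approx 2598.1$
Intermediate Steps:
$W{\left(o,V \right)} = -4 + V + o$ ($W{\left(o,V \right)} = \left(o + V\right) - 4 = \left(V + o\right) - 4 = -4 + V + o$)
$X{\left(F \right)} = 100$ ($X{\left(F \right)} = 5 \cdot 5 \cdot 4 = 25 \cdot 4 = 100$)
$C = 15 \sqrt{3}$ ($C = \sqrt{627 + \left(-4 + 40 + 12\right)} = \sqrt{627 + 48} = \sqrt{675} = 15 \sqrt{3} \approx 25.981$)
$C X{\left(\left(-1\right) 0 \right)} = 15 \sqrt{3} \cdot 100 = 1500 \sqrt{3}$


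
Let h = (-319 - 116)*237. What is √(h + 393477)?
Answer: √290382 ≈ 538.87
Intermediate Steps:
h = -103095 (h = -435*237 = -103095)
√(h + 393477) = √(-103095 + 393477) = √290382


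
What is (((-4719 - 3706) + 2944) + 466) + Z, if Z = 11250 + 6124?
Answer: 12359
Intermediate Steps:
Z = 17374
(((-4719 - 3706) + 2944) + 466) + Z = (((-4719 - 3706) + 2944) + 466) + 17374 = ((-8425 + 2944) + 466) + 17374 = (-5481 + 466) + 17374 = -5015 + 17374 = 12359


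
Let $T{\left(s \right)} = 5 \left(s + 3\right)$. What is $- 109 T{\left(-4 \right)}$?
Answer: $545$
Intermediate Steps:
$T{\left(s \right)} = 15 + 5 s$ ($T{\left(s \right)} = 5 \left(3 + s\right) = 15 + 5 s$)
$- 109 T{\left(-4 \right)} = - 109 \left(15 + 5 \left(-4\right)\right) = - 109 \left(15 - 20\right) = \left(-109\right) \left(-5\right) = 545$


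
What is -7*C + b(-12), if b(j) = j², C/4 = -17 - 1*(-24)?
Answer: -52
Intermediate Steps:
C = 28 (C = 4*(-17 - 1*(-24)) = 4*(-17 + 24) = 4*7 = 28)
-7*C + b(-12) = -7*28 + (-12)² = -196 + 144 = -52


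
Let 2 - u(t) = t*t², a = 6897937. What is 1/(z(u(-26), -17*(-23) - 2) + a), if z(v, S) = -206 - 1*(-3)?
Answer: 1/6897734 ≈ 1.4498e-7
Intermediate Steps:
u(t) = 2 - t³ (u(t) = 2 - t*t² = 2 - t³)
z(v, S) = -203 (z(v, S) = -206 + 3 = -203)
1/(z(u(-26), -17*(-23) - 2) + a) = 1/(-203 + 6897937) = 1/6897734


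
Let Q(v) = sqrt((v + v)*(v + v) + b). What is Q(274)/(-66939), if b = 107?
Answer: -sqrt(33379)/22313 ≈ -0.0081880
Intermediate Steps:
Q(v) = sqrt(107 + 4*v**2) (Q(v) = sqrt((v + v)*(v + v) + 107) = sqrt((2*v)*(2*v) + 107) = sqrt(4*v**2 + 107) = sqrt(107 + 4*v**2))
Q(274)/(-66939) = sqrt(107 + 4*274**2)/(-66939) = sqrt(107 + 4*75076)*(-1/66939) = sqrt(107 + 300304)*(-1/66939) = sqrt(300411)*(-1/66939) = (3*sqrt(33379))*(-1/66939) = -sqrt(33379)/22313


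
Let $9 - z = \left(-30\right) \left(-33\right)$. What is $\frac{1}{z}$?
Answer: $- \frac{1}{981} \approx -0.0010194$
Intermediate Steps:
$z = -981$ ($z = 9 - \left(-30\right) \left(-33\right) = 9 - 990 = -981$)
$\frac{1}{z} = \frac{1}{-981} = - \frac{1}{981}$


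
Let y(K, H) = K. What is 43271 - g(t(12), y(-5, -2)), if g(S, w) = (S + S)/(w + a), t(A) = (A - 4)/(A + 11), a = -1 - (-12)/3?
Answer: 995241/23 ≈ 43271.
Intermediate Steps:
a = 3 (a = -1 - (-12)/3 = -1 - 4*(-1) = -1 + 4 = 3)
t(A) = (-4 + A)/(11 + A)
g(S, w) = 2*S/(3 + w) (g(S, w) = (S + S)/(w + 3) = (2*S)/(3 + w) = 2*S/(3 + w))
43271 - g(t(12), y(-5, -2)) = 43271 - 2*(-4 + 12)/(11 + 12)/(3 - 5) = 43271 - 2*8/23/(-2) = 43271 - 2*(1/23)*8*(-1)/2 = 43271 - 2*8*(-1)/(23*2) = 43271 - 1*(-8/23) = 43271 + 8/23 = 995241/23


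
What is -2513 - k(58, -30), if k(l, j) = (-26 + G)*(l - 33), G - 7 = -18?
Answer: -1588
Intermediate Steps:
G = -11 (G = 7 - 18 = -11)
k(l, j) = 1221 - 37*l (k(l, j) = (-26 - 11)*(l - 33) = -37*(-33 + l) = 1221 - 37*l)
-2513 - k(58, -30) = -2513 - (1221 - 37*58) = -2513 - (1221 - 2146) = -2513 - 1*(-925) = -2513 + 925 = -1588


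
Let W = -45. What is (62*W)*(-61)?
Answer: 170190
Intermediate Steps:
(62*W)*(-61) = (62*(-45))*(-61) = -2790*(-61) = 170190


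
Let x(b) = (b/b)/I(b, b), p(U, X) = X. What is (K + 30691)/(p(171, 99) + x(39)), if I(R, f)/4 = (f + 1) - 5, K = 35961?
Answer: 9331280/13861 ≈ 673.20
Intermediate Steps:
I(R, f) = -16 + 4*f (I(R, f) = 4*((f + 1) - 5) = 4*((1 + f) - 5) = 4*(-4 + f) = -16 + 4*f)
x(b) = 1/(-16 + 4*b) (x(b) = (b/b)/(-16 + 4*b) = 1/(-16 + 4*b))
(K + 30691)/(p(171, 99) + x(39)) = (35961 + 30691)/(99 + 1/(4*(-4 + 39))) = 66652/(99 + (1/4)/35) = 66652/(99 + (1/4)*(1/35)) = 66652/(99 + 1/140) = 66652/(13861/140) = 66652*(140/13861) = 9331280/13861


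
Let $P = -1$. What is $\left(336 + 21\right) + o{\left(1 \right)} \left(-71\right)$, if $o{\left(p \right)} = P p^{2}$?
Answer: $428$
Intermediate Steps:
$o{\left(p \right)} = - p^{2}$
$\left(336 + 21\right) + o{\left(1 \right)} \left(-71\right) = \left(336 + 21\right) + - 1^{2} \left(-71\right) = 357 + \left(-1\right) 1 \left(-71\right) = 357 - -71 = 357 + 71 = 428$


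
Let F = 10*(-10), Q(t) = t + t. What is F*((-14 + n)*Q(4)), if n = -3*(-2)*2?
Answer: 1600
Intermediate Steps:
Q(t) = 2*t
n = 12 (n = 6*2 = 12)
F = -100
F*((-14 + n)*Q(4)) = -100*(-14 + 12)*2*4 = -(-200)*8 = -100*(-16) = 1600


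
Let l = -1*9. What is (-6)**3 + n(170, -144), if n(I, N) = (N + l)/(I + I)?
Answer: -4329/20 ≈ -216.45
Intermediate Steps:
l = -9
n(I, N) = (-9 + N)/(2*I) (n(I, N) = (N - 9)/(I + I) = (-9 + N)/((2*I)) = (-9 + N)*(1/(2*I)) = (-9 + N)/(2*I))
(-6)**3 + n(170, -144) = (-6)**3 + (1/2)*(-9 - 144)/170 = -216 + (1/2)*(1/170)*(-153) = -216 - 9/20 = -4329/20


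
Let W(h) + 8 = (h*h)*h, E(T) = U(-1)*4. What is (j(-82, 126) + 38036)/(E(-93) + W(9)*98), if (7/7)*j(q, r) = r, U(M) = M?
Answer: 19081/35327 ≈ 0.54012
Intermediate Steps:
E(T) = -4 (E(T) = -1*4 = -4)
j(q, r) = r
W(h) = -8 + h³ (W(h) = -8 + (h*h)*h = -8 + h²*h = -8 + h³)
(j(-82, 126) + 38036)/(E(-93) + W(9)*98) = (126 + 38036)/(-4 + (-8 + 9³)*98) = 38162/(-4 + (-8 + 729)*98) = 38162/(-4 + 721*98) = 38162/(-4 + 70658) = 38162/70654 = 38162*(1/70654) = 19081/35327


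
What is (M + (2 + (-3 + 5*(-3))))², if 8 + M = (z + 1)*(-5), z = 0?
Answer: 841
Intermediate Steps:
M = -13 (M = -8 + (0 + 1)*(-5) = -8 + 1*(-5) = -8 - 5 = -13)
(M + (2 + (-3 + 5*(-3))))² = (-13 + (2 + (-3 + 5*(-3))))² = (-13 + (2 + (-3 - 15)))² = (-13 + (2 - 18))² = (-13 - 16)² = (-29)² = 841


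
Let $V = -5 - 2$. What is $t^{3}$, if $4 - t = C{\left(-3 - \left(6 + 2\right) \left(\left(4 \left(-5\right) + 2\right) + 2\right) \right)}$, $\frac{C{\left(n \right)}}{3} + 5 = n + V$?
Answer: $-37595375$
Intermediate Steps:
$V = -7$
$C{\left(n \right)} = -36 + 3 n$ ($C{\left(n \right)} = -15 + 3 \left(n - 7\right) = -15 + 3 \left(-7 + n\right) = -15 + \left(-21 + 3 n\right) = -36 + 3 n$)
$t = -335$ ($t = 4 - \left(-36 + 3 \left(-3 - \left(6 + 2\right) \left(\left(4 \left(-5\right) + 2\right) + 2\right)\right)\right) = 4 - \left(-36 + 3 \left(-3 - 8 \left(\left(-20 + 2\right) + 2\right)\right)\right) = 4 - \left(-36 + 3 \left(-3 - 8 \left(-18 + 2\right)\right)\right) = 4 - \left(-36 + 3 \left(-3 - 8 \left(-16\right)\right)\right) = 4 - \left(-36 + 3 \left(-3 - -128\right)\right) = 4 - \left(-36 + 3 \left(-3 + 128\right)\right) = 4 - \left(-36 + 3 \cdot 125\right) = 4 - \left(-36 + 375\right) = 4 - 339 = -335$)
$t^{3} = \left(-335\right)^{3} = -37595375$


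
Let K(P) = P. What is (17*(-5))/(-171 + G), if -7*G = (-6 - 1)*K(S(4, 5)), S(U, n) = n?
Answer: 85/166 ≈ 0.51205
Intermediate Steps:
G = 5 (G = -(-6 - 1)*5/7 = -(-1)*5 = -⅐*(-35) = 5)
(17*(-5))/(-171 + G) = (17*(-5))/(-171 + 5) = -85/(-166) = -1/166*(-85) = 85/166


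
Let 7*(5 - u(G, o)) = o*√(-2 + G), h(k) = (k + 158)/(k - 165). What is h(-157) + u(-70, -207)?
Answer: 1609/322 + 1242*I*√2/7 ≈ 4.9969 + 250.92*I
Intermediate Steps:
h(k) = (158 + k)/(-165 + k)
u(G, o) = 5 - o*√(-2 + G)/7
h(-157) + u(-70, -207) = (158 - 157)/(-165 - 157) + (5 - ⅐*(-207)*√(-2 - 70)) = 1/(-322) + (5 - ⅐*(-207)*√(-72)) = -1/322*1 + (5 - ⅐*(-207)*6*I*√2) = -1/322 + (5 + 1242*I*√2/7) = 1609/322 + 1242*I*√2/7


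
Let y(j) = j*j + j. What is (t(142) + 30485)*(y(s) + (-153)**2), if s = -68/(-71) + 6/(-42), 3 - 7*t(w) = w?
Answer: 1233173930424696/1729063 ≈ 7.1320e+8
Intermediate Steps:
t(w) = 3/7 - w/7
s = 405/497 (s = -68*(-1/71) + 6*(-1/42) = 68/71 - 1/7 = 405/497 ≈ 0.81489)
y(j) = j + j**2 (y(j) = j**2 + j = j + j**2)
(t(142) + 30485)*(y(s) + (-153)**2) = ((3/7 - 1/7*142) + 30485)*(405*(1 + 405/497)/497 + (-153)**2) = ((3/7 - 142/7) + 30485)*((405/497)*(902/497) + 23409) = (-139/7 + 30485)*(365310/247009 + 23409) = (213256/7)*(5782598991/247009) = 1233173930424696/1729063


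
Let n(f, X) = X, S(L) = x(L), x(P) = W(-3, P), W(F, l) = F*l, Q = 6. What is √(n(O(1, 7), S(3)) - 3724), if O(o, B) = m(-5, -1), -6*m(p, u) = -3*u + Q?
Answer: I*√3733 ≈ 61.098*I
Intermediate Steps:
m(p, u) = -1 + u/2 (m(p, u) = -(-3*u + 6)/6 = -(6 - 3*u)/6 = -1 + u/2)
O(o, B) = -3/2 (O(o, B) = -1 + (½)*(-1) = -1 - ½ = -3/2)
x(P) = -3*P
S(L) = -3*L
√(n(O(1, 7), S(3)) - 3724) = √(-3*3 - 3724) = √(-9 - 3724) = √(-3733) = I*√3733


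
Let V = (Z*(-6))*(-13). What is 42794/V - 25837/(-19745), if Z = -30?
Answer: -15690179/924066 ≈ -16.979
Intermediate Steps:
V = -2340 (V = -30*(-6)*(-13) = 180*(-13) = -2340)
42794/V - 25837/(-19745) = 42794/(-2340) - 25837/(-19745) = 42794*(-1/2340) - 25837*(-1/19745) = -21397/1170 + 25837/19745 = -15690179/924066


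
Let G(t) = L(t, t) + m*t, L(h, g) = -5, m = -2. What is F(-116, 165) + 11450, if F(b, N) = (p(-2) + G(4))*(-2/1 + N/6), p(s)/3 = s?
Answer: 21931/2 ≈ 10966.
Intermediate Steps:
G(t) = -5 - 2*t
p(s) = 3*s
F(b, N) = 38 - 19*N/6 (F(b, N) = (3*(-2) + (-5 - 2*4))*(-2/1 + N/6) = (-6 + (-5 - 8))*(-2*1 + N*(1/6)) = (-6 - 13)*(-2 + N/6) = -19*(-2 + N/6) = 38 - 19*N/6)
F(-116, 165) + 11450 = (38 - 19/6*165) + 11450 = (38 - 1045/2) + 11450 = -969/2 + 11450 = 21931/2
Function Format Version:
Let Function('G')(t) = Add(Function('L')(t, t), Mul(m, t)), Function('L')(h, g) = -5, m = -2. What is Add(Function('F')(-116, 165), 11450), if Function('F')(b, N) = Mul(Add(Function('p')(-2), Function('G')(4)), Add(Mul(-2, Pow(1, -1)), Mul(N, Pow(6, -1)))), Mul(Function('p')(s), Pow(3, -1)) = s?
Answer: Rational(21931, 2) ≈ 10966.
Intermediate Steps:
Function('G')(t) = Add(-5, Mul(-2, t))
Function('p')(s) = Mul(3, s)
Function('F')(b, N) = Add(38, Mul(Rational(-19, 6), N)) (Function('F')(b, N) = Mul(Add(Mul(3, -2), Add(-5, Mul(-2, 4))), Add(Mul(-2, Pow(1, -1)), Mul(N, Pow(6, -1)))) = Mul(Add(-6, Add(-5, -8)), Add(Mul(-2, 1), Mul(N, Rational(1, 6)))) = Mul(Add(-6, -13), Add(-2, Mul(Rational(1, 6), N))) = Mul(-19, Add(-2, Mul(Rational(1, 6), N))) = Add(38, Mul(Rational(-19, 6), N)))
Add(Function('F')(-116, 165), 11450) = Add(Add(38, Mul(Rational(-19, 6), 165)), 11450) = Add(Add(38, Rational(-1045, 2)), 11450) = Add(Rational(-969, 2), 11450) = Rational(21931, 2)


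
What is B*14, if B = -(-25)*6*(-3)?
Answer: -6300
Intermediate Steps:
B = -450 (B = -5*(-30)*(-3) = 150*(-3) = -450)
B*14 = -450*14 = -6300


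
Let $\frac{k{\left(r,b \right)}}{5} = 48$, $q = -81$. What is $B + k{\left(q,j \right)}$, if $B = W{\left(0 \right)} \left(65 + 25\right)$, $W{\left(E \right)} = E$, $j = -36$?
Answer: $240$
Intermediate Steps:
$k{\left(r,b \right)} = 240$ ($k{\left(r,b \right)} = 5 \cdot 48 = 240$)
$B = 0$ ($B = 0 \left(65 + 25\right) = 0 \cdot 90 = 0$)
$B + k{\left(q,j \right)} = 0 + 240 = 240$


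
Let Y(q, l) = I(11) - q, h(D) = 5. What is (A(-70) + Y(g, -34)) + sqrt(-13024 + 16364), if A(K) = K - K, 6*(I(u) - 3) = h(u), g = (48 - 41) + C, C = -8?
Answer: 29/6 + 2*sqrt(835) ≈ 62.626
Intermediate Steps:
g = -1 (g = (48 - 41) - 8 = 7 - 8 = -1)
I(u) = 23/6 (I(u) = 3 + (1/6)*5 = 3 + 5/6 = 23/6)
A(K) = 0
Y(q, l) = 23/6 - q
(A(-70) + Y(g, -34)) + sqrt(-13024 + 16364) = (0 + (23/6 - 1*(-1))) + sqrt(-13024 + 16364) = (0 + (23/6 + 1)) + sqrt(3340) = (0 + 29/6) + 2*sqrt(835) = 29/6 + 2*sqrt(835)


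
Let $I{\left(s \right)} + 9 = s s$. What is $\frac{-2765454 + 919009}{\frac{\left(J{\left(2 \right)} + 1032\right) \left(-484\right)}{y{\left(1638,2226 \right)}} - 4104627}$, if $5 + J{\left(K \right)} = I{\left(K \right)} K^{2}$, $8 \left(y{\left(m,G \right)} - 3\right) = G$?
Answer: $\frac{2077250625}{4619654927} \approx 0.44966$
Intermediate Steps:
$y{\left(m,G \right)} = 3 + \frac{G}{8}$
$I{\left(s \right)} = -9 + s^{2}$ ($I{\left(s \right)} = -9 + s s = -9 + s^{2}$)
$J{\left(K \right)} = -5 + K^{2} \left(-9 + K^{2}\right)$ ($J{\left(K \right)} = -5 + \left(-9 + K^{2}\right) K^{2} = -5 + K^{2} \left(-9 + K^{2}\right)$)
$\frac{-2765454 + 919009}{\frac{\left(J{\left(2 \right)} + 1032\right) \left(-484\right)}{y{\left(1638,2226 \right)}} - 4104627} = \frac{-2765454 + 919009}{\frac{\left(\left(-5 + 2^{2} \left(-9 + 2^{2}\right)\right) + 1032\right) \left(-484\right)}{3 + \frac{1}{8} \cdot 2226} - 4104627} = - \frac{1846445}{\frac{\left(\left(-5 + 4 \left(-9 + 4\right)\right) + 1032\right) \left(-484\right)}{3 + \frac{1113}{4}} - 4104627} = - \frac{1846445}{\frac{\left(\left(-5 + 4 \left(-5\right)\right) + 1032\right) \left(-484\right)}{\frac{1125}{4}} - 4104627} = - \frac{1846445}{\left(\left(-5 - 20\right) + 1032\right) \left(-484\right) \frac{4}{1125} - 4104627} = - \frac{1846445}{\left(-25 + 1032\right) \left(-484\right) \frac{4}{1125} - 4104627} = - \frac{1846445}{1007 \left(-484\right) \frac{4}{1125} - 4104627} = - \frac{1846445}{\left(-487388\right) \frac{4}{1125} - 4104627} = - \frac{1846445}{- \frac{1949552}{1125} - 4104627} = - \frac{1846445}{- \frac{4619654927}{1125}} = \left(-1846445\right) \left(- \frac{1125}{4619654927}\right) = \frac{2077250625}{4619654927}$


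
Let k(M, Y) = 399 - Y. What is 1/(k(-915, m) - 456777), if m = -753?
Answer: -1/455625 ≈ -2.1948e-6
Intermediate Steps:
1/(k(-915, m) - 456777) = 1/((399 - 1*(-753)) - 456777) = 1/((399 + 753) - 456777) = 1/(1152 - 456777) = 1/(-455625) = -1/455625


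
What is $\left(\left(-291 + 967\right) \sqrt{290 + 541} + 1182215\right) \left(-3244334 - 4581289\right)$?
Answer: $-9251568894945 - 5290121148 \sqrt{831} \approx -9.4041 \cdot 10^{12}$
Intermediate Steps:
$\left(\left(-291 + 967\right) \sqrt{290 + 541} + 1182215\right) \left(-3244334 - 4581289\right) = \left(676 \sqrt{831} + 1182215\right) \left(-7825623\right) = \left(1182215 + 676 \sqrt{831}\right) \left(-7825623\right) = -9251568894945 - 5290121148 \sqrt{831}$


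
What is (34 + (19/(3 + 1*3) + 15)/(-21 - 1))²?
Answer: 19175641/17424 ≈ 1100.5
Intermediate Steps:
(34 + (19/(3 + 1*3) + 15)/(-21 - 1))² = (34 + (19/(3 + 3) + 15)/(-22))² = (34 + (19/6 + 15)*(-1/22))² = (34 + (109/6)*(-1/22))² = (34 - 109/132)² = (4379/132)² = 19175641/17424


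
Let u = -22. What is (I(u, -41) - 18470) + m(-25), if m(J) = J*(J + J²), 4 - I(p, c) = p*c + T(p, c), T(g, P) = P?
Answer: -34327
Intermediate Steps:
I(p, c) = 4 - c - c*p (I(p, c) = 4 - (p*c + c) = 4 - (c*p + c) = 4 - (c + c*p) = 4 + (-c - c*p) = 4 - c - c*p)
(I(u, -41) - 18470) + m(-25) = ((4 - 1*(-41) - 1*(-41)*(-22)) - 18470) + (-25)²*(1 - 25) = ((4 + 41 - 902) - 18470) + 625*(-24) = (-857 - 18470) - 15000 = -19327 - 15000 = -34327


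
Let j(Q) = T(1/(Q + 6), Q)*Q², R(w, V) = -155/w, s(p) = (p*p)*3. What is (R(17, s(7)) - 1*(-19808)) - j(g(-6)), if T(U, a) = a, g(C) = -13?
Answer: 373930/17 ≈ 21996.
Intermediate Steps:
s(p) = 3*p² (s(p) = p²*3 = 3*p²)
j(Q) = Q³ (j(Q) = Q*Q² = Q³)
(R(17, s(7)) - 1*(-19808)) - j(g(-6)) = (-155/17 - 1*(-19808)) - 1*(-13)³ = (-155*1/17 + 19808) - 1*(-2197) = (-155/17 + 19808) + 2197 = 336581/17 + 2197 = 373930/17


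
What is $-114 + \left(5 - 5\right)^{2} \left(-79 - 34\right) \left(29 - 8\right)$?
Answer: $-114$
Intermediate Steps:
$-114 + \left(5 - 5\right)^{2} \left(-79 - 34\right) \left(29 - 8\right) = -114 + 0^{2} \left(\left(-113\right) 21\right) = -114 + 0 \left(-2373\right) = -114 + 0 = -114$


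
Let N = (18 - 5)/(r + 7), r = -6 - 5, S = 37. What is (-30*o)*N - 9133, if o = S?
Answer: -11051/2 ≈ -5525.5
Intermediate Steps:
r = -11
o = 37
N = -13/4 (N = (18 - 5)/(-11 + 7) = 13/(-4) = 13*(-1/4) = -13/4 ≈ -3.2500)
(-30*o)*N - 9133 = -30*37*(-13/4) - 9133 = -1110*(-13/4) - 9133 = 7215/2 - 9133 = -11051/2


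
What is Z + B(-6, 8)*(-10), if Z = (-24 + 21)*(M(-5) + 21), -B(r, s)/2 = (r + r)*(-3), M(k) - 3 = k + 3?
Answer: 654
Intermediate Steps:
M(k) = 6 + k (M(k) = 3 + (k + 3) = 3 + (3 + k) = 6 + k)
B(r, s) = 12*r (B(r, s) = -2*(r + r)*(-3) = -2*2*r*(-3) = -(-12)*r = 12*r)
Z = -66 (Z = (-24 + 21)*((6 - 5) + 21) = -3*(1 + 21) = -3*22 = -66)
Z + B(-6, 8)*(-10) = -66 + (12*(-6))*(-10) = -66 - 72*(-10) = -66 + 720 = 654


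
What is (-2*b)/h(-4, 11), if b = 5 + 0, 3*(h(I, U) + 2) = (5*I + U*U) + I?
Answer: -30/91 ≈ -0.32967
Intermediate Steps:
h(I, U) = -2 + 2*I + U²/3 (h(I, U) = -2 + ((5*I + U*U) + I)/3 = -2 + ((5*I + U²) + I)/3 = -2 + ((U² + 5*I) + I)/3 = -2 + (U² + 6*I)/3 = -2 + (2*I + U²/3) = -2 + 2*I + U²/3)
b = 5
(-2*b)/h(-4, 11) = (-2*5)/(-2 + 2*(-4) + (⅓)*11²) = -10/(-2 - 8 + (⅓)*121) = -10/(-2 - 8 + 121/3) = -10/(91/3) = (3/91)*(-10) = -30/91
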